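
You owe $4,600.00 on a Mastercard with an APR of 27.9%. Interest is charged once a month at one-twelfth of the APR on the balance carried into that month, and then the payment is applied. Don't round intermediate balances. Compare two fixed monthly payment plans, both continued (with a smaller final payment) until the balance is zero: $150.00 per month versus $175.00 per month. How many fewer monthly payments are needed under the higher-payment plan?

13 fewer payments

Monthly rate r = 27.9%/12 = 2.325% = 0.02325.
At $150.00/mo: n = ⌈−ln(1 − rB₀/P)/ln(1+r)⌉ = 55 payments (last $47.01); total interest = total paid − $4,600.00 = $3,547.01.
At $175.00/mo: 42 payments (last $16.97); total interest $2,591.97.
Payments saved = 55 − 42 = 13.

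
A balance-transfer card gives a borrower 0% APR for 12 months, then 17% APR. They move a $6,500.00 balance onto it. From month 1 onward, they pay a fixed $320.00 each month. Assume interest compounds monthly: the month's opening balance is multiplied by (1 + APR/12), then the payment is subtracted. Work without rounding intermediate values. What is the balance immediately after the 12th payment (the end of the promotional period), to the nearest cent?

Promo months 1–12 at r₀ = 0%/12 = 0; months 13+ at r₁ = 17%/12 = 0.0141667.
After month 12 (no interest yet): B = $6,500.00 − 12·$320.00 = $2,660.00.

$2,660.00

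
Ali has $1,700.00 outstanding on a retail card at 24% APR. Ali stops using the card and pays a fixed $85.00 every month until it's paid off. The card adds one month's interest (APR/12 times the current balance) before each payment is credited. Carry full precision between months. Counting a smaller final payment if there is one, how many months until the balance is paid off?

26 months

Monthly rate r = 24%/12 = 2% = 0.02.
Recurrence: B ← B·(1+r) − $85.00.
Month 1: interest $34.00; balance after payment $1,649.00.
Month 2: interest $32.98; balance after payment $1,596.98.
Closed form: n = −ln(1 − rB₀/P)/ln(1+r) = −ln(0.6)/ln(1.02) ≈ 25.796, so the balance reaches zero during payment 26.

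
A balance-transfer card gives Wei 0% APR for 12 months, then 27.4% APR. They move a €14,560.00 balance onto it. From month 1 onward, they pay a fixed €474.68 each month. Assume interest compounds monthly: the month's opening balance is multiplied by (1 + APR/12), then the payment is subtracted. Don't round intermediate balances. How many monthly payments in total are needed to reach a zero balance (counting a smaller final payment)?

Promo months 1–12 at r₀ = 0%/12 = 0; months 13+ at r₁ = 27.4%/12 = 0.0228333.
After month 12 (no interest yet): B = €14,560.00 − 12·€474.68 = €8,863.84.
Then at r₁ with €474.68/mo: n₂ = −ln(1 − r₁·B/P)/ln(1+r₁) ≈ 24.62 → 25 more payments.

37 payments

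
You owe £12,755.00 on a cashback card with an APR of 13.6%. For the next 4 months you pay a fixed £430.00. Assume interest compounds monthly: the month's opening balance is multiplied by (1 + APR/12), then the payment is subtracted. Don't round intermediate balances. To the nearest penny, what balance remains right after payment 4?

£11,593.67

Monthly rate r = 13.6%/12 = 1.13333% = 0.0113333.
Each month: B ← B·(1+r) − £430.00.
Month 1: interest £144.56; balance after payment £12,469.56.
Month 2: interest £141.32; balance after payment £12,180.88.
Month 3: interest £138.05; balance after payment £11,888.93.
Month 4: interest £134.74; balance after payment £11,593.67.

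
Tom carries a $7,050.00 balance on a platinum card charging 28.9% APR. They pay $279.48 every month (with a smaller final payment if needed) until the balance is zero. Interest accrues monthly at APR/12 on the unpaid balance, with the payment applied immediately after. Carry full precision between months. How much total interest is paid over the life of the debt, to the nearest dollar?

$3,934

Monthly rate r = 28.9%/12 = 2.40833% = 0.0240833.
Payoff takes n = ⌈−ln(1 − rB₀/P)/ln(1+r)⌉ = ⌈39.300⌉ = 40 payments; the last is $84.45.
Total paid = 39·$279.48 + $84.45 = $10,984.17.
Total interest = total paid − principal = $10,984.17 − $7,050.00 = $3,934.17.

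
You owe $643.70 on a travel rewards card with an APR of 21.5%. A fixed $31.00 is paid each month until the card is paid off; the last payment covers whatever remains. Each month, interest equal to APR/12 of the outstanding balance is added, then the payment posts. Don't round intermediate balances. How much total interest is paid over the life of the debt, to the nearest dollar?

Monthly rate r = 21.5%/12 = 1.79167% = 0.0179167.
Payoff takes n = ⌈−ln(1 − rB₀/P)/ln(1+r)⌉ = ⌈26.200⌉ = 27 payments; the last is $6.25.
Total paid = 26·$31.00 + $6.25 = $812.25.
Total interest = total paid − principal = $812.25 − $643.70 = $168.55.

$169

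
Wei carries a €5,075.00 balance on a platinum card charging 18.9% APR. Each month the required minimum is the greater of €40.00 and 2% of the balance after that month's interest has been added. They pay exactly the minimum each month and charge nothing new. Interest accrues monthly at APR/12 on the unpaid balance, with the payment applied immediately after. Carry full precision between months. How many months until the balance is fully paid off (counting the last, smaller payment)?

303 months

Monthly rate r = 18.9%/12 = 1.575% = 0.01575.
While 2% of the post-interest balance exceeds €40.00, each month B ← (B·(1+r))·(1 − 0.02), i.e. B shrinks by the factor (1+r)·0.98 = 0.99543.
This holds for months 1–207. Entering month 208 the balance is €1,968.37; 2% of the post-interest balance is now below €40.00, so the flat €40.00 minimum applies from here.
From month 208 a fixed €40.00 at rate r clears €1,968.37 in 96 more payments. Total: 207 + 96 = 303 months.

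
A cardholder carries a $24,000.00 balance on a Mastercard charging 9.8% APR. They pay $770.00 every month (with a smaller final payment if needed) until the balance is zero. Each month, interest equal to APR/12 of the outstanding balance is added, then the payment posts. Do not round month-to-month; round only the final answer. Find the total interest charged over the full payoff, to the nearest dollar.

$3,811

Monthly rate r = 9.8%/12 = 0.816667% = 0.00816667.
Payoff takes n = ⌈−ln(1 − rB₀/P)/ln(1+r)⌉ = ⌈36.117⌉ = 37 payments; the last is $90.75.
Total paid = 36·$770.00 + $90.75 = $27,810.75.
Total interest = total paid − principal = $27,810.75 − $24,000.00 = $3,810.75.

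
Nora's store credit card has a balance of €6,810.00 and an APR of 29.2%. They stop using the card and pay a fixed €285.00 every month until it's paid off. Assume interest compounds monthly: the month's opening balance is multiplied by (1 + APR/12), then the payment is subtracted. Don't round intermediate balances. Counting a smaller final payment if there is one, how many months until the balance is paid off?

37 payments

Monthly rate r = 29.2%/12 = 2.43333% = 0.0243333.
Recurrence: B ← B·(1+r) − €285.00.
Month 1: interest €165.71; balance after payment €6,690.71.
Month 2: interest €162.81; balance after payment €6,568.52.
Closed form: n = −ln(1 − rB₀/P)/ln(1+r) = −ln(0.41856)/ln(1.02433) ≈ 36.225, so the balance reaches zero during payment 37.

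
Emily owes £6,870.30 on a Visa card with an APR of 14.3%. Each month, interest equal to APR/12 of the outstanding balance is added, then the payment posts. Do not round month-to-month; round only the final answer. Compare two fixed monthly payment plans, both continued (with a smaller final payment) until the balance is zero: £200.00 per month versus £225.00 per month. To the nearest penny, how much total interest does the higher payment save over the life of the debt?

Monthly rate r = 14.3%/12 = 1.19167% = 0.0119167.
At £200.00/mo: n = ⌈−ln(1 − rB₀/P)/ln(1+r)⌉ = 45 payments (last £89.89); total interest = total paid − £6,870.30 = £2,019.59.
At £225.00/mo: 39 payments (last £41.95); total interest £1,721.65.
Interest saved = £2,019.59 − £1,721.65 = £297.94.

£297.94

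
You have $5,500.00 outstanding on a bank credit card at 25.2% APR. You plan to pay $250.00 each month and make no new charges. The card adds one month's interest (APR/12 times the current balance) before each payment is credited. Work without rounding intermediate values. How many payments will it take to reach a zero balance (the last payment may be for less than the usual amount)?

30 months

Monthly rate r = 25.2%/12 = 2.1% = 0.021.
Recurrence: B ← B·(1+r) − $250.00.
Month 1: interest $115.50; balance after payment $5,365.50.
Month 2: interest $112.68; balance after payment $5,228.18.
Closed form: n = −ln(1 − rB₀/P)/ln(1+r) = −ln(0.538)/ln(1.021) ≈ 29.828, so the balance reaches zero during payment 30.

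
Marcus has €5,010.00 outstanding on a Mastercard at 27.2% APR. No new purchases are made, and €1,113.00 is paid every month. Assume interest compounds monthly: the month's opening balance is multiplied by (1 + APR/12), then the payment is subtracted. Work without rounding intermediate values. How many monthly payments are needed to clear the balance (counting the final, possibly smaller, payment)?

5 payments

Monthly rate r = 27.2%/12 = 2.26667% = 0.0226667.
Recurrence: B ← B·(1+r) − €1,113.00.
Month 1: interest €113.56; balance after payment €4,010.56.
Month 2: interest €90.91; balance after payment €2,988.47.
Month 3: interest €67.74; balance after payment €1,943.20.
Month 4: interest €44.05; balance after payment €874.25.
Month 5: interest €19.82; balance after payment €0.00.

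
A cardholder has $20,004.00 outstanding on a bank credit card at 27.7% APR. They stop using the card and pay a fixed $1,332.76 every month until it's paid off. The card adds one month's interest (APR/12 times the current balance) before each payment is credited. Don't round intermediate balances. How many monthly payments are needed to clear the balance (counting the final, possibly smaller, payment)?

19 payments

Monthly rate r = 27.7%/12 = 2.30833% = 0.0230833.
Recurrence: B ← B·(1+r) − $1,332.76.
Month 1: interest $461.76; balance after payment $19,133.00.
Month 2: interest $441.65; balance after payment $18,241.89.
Closed form: n = −ln(1 − rB₀/P)/ln(1+r) = −ln(0.65353)/ln(1.02308) ≈ 18.639, so the balance reaches zero during payment 19.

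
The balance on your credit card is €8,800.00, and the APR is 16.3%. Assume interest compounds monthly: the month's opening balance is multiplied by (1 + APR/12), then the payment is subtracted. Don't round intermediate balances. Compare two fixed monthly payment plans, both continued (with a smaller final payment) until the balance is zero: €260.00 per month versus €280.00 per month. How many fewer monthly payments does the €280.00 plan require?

Monthly rate r = 16.3%/12 = 1.35833% = 0.0135833.
At €260.00/mo: n = ⌈−ln(1 − rB₀/P)/ln(1+r)⌉ = 46 payments (last €165.66); total interest = total paid − €8,800.00 = €3,065.66.
At €280.00/mo: 42 payments (last €73.73); total interest €2,753.73.
Payments saved = 46 − 42 = 4.

4 fewer payments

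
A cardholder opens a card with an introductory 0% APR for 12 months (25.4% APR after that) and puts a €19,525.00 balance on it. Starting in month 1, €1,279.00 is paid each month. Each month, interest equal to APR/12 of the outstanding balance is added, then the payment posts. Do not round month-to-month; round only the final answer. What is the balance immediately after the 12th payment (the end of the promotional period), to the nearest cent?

Promo months 1–12 at r₀ = 0%/12 = 0; months 13+ at r₁ = 25.4%/12 = 0.0211667.
After month 12 (no interest yet): B = €19,525.00 − 12·€1,279.00 = €4,177.00.

€4,177.00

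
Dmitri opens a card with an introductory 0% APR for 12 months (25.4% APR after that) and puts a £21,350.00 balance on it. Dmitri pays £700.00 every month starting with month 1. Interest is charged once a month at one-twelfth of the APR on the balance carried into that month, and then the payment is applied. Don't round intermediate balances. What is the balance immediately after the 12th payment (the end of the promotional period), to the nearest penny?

£12,950.00

Promo months 1–12 at r₀ = 0%/12 = 0; months 13+ at r₁ = 25.4%/12 = 0.0211667.
After month 12 (no interest yet): B = £21,350.00 − 12·£700.00 = £12,950.00.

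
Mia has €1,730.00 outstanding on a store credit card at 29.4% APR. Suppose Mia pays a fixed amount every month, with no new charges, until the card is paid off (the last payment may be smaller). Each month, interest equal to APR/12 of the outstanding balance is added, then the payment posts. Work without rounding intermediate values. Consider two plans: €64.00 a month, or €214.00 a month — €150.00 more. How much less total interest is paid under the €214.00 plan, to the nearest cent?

€918.54

Monthly rate r = 29.4%/12 = 2.45% = 0.0245.
At €64.00/mo: n = ⌈−ln(1 − rB₀/P)/ln(1+r)⌉ = 45 payments (last €54.28); total interest = total paid − €1,730.00 = €1,140.28.
At €214.00/mo: 10 payments (last €25.74); total interest €221.74.
Interest saved = €1,140.28 − €221.74 = €918.54.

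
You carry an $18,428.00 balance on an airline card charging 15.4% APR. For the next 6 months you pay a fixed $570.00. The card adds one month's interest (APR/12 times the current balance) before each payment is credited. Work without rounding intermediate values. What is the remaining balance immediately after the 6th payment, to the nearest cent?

$16,361.65

Monthly rate r = 15.4%/12 = 1.28333% = 0.0128333.
Each month: B ← B·(1+r) − $570.00.
Month 1: interest $236.49; balance after payment $18,094.49.
Month 2: interest $232.21; balance after payment $17,756.71.
Month 3: interest $227.88; balance after payment $17,414.58.
Month 4: interest $223.49; balance after payment $17,068.07.
Month 5: interest $219.04; balance after payment $16,717.11.
Month 6: interest $214.54; balance after payment $16,361.65.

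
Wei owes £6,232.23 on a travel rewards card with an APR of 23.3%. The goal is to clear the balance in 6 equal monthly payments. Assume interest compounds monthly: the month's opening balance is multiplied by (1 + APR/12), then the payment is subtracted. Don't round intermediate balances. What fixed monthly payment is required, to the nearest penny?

£1,110.42

Monthly rate r = 23.3%/12 = 1.94167% = 0.0194167.
Level-payment amortization: P = B₀·r / (1 − (1+r)^(−n)) = 6232.23·0.0194167 / (1 − 1.01942^(−6)).
Denominator 1 − (1+r)^(−6) = 0.108975549.
P = 121.009 / 0.108975549 ≈ 1110.42.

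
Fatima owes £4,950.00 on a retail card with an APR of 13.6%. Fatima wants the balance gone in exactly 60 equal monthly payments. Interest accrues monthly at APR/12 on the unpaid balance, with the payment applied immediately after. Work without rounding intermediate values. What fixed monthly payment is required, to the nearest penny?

£114.15

Monthly rate r = 13.6%/12 = 1.13333% = 0.0113333.
Level-payment amortization: P = B₀·r / (1 − (1+r)^(−n)) = 4950.00·0.0113333 / (1 − 1.01133^(−60)).
Denominator 1 − (1+r)^(−60) = 0.491441759.
P = 56.1 / 0.491441759 ≈ 114.15.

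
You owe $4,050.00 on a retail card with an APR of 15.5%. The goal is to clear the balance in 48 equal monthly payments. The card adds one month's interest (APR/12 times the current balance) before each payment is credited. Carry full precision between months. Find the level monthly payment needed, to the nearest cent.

$113.74

Monthly rate r = 15.5%/12 = 1.29167% = 0.0129167.
Level-payment amortization: P = B₀·r / (1 − (1+r)^(−n)) = 4050.00·0.0129167 / (1 − 1.01292^(−48)).
Denominator 1 − (1+r)^(−48) = 0.459915669.
P = 52.3125 / 0.459915669 ≈ 113.74.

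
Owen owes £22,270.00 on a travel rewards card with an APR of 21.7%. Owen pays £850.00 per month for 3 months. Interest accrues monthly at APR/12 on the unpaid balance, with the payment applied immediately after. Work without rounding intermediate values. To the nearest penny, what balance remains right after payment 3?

£20,903.74

Monthly rate r = 21.7%/12 = 1.80833% = 0.0180833.
Each month: B ← B·(1+r) − £850.00.
Month 1: interest £402.72; balance after payment £21,822.72.
Month 2: interest £394.63; balance after payment £21,367.34.
Month 3: interest £386.39; balance after payment £20,903.74.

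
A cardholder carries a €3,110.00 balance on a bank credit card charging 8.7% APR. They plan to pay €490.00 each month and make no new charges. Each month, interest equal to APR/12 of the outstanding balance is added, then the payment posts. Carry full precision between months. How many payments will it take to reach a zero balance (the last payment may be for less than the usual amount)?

7 months

Monthly rate r = 8.7%/12 = 0.725% = 0.00725.
Recurrence: B ← B·(1+r) − €490.00.
Month 1: interest €22.55; balance after payment €2,642.55.
Month 2: interest €19.16; balance after payment €2,171.71.
Closed form: n = −ln(1 − rB₀/P)/ln(1+r) = −ln(0.95398)/ln(1.00725) ≈ 6.521, so the balance reaches zero during payment 7.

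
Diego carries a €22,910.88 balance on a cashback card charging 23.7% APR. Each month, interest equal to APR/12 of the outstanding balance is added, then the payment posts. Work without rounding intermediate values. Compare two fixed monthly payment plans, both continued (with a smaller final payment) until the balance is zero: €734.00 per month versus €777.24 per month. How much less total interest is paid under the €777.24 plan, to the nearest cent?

€1,283.15

Monthly rate r = 23.7%/12 = 1.975% = 0.01975.
At €734.00/mo: n = ⌈−ln(1 − rB₀/P)/ln(1+r)⌉ = 50 payments (last €0.88); total interest = total paid − €22,910.88 = €13,056.00.
At €777.24/mo: 45 payments (last €485.17); total interest €11,772.85.
Interest saved = €13,056.00 − €11,772.85 = €1,283.15.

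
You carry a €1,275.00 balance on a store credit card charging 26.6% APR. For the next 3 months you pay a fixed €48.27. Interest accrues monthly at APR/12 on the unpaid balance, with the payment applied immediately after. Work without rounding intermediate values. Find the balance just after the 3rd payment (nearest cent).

€1,213.64

Monthly rate r = 26.6%/12 = 2.21667% = 0.0221667.
Each month: B ← B·(1+r) − €48.27.
Month 1: interest €28.26; balance after payment €1,254.99.
Month 2: interest €27.82; balance after payment €1,234.54.
Month 3: interest €27.37; balance after payment €1,213.64.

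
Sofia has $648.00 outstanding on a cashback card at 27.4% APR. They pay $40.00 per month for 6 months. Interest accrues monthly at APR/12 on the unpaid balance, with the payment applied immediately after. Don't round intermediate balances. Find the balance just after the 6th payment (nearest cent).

$487.88

Monthly rate r = 27.4%/12 = 2.28333% = 0.0228333.
Each month: B ← B·(1+r) − $40.00.
Month 1: interest $14.80; balance after payment $622.80.
Month 2: interest $14.22; balance after payment $597.02.
Month 3: interest $13.63; balance after payment $570.65.
Month 4: interest $13.03; balance after payment $543.68.
Month 5: interest $12.41; balance after payment $516.09.
Month 6: interest $11.78; balance after payment $487.88.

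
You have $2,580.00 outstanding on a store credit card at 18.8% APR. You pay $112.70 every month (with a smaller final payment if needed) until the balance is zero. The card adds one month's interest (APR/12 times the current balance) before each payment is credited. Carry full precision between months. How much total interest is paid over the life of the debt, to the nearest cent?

$640.45

Monthly rate r = 18.8%/12 = 1.56667% = 0.0156667.
Payoff takes n = ⌈−ln(1 − rB₀/P)/ln(1+r)⌉ = ⌈28.574⌉ = 29 payments; the last is $64.85.
Total paid = 28·$112.70 + $64.85 = $3,220.45.
Total interest = total paid − principal = $3,220.45 − $2,580.00 = $640.45.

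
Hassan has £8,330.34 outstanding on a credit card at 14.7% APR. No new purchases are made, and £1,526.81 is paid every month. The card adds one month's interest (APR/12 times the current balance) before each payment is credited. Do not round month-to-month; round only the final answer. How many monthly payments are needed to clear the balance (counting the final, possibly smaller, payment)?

6 payments

Monthly rate r = 14.7%/12 = 1.225% = 0.01225.
Recurrence: B ← B·(1+r) − £1,526.81.
Month 1: interest £102.05; balance after payment £6,905.58.
Month 2: interest £84.59; balance after payment £5,463.36.
Month 3: interest £66.93; balance after payment £4,003.48.
Month 4: interest £49.04; balance after payment £2,525.71.
Month 5: interest £30.94; balance after payment £1,029.84.
Month 6: interest £12.62; balance after payment £0.00.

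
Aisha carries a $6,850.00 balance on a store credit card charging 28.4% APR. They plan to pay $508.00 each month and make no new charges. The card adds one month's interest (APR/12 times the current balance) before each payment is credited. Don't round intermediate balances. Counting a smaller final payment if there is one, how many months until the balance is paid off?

17 months

Monthly rate r = 28.4%/12 = 2.36667% = 0.0236667.
Recurrence: B ← B·(1+r) − $508.00.
Month 1: interest $162.12; balance after payment $6,504.12.
Month 2: interest $153.93; balance after payment $6,150.05.
Closed form: n = −ln(1 − rB₀/P)/ln(1+r) = −ln(0.68087)/ln(1.02367) ≈ 16.433, so the balance reaches zero during payment 17.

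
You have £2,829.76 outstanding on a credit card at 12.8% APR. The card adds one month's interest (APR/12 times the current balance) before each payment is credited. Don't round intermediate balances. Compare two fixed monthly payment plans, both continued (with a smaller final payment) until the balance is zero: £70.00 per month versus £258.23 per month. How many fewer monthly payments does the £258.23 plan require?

42 fewer payments

Monthly rate r = 12.8%/12 = 1.06667% = 0.0106667.
At £70.00/mo: n = ⌈−ln(1 − rB₀/P)/ln(1+r)⌉ = 54 payments (last £12.52); total interest = total paid − £2,829.76 = £892.76.
At £258.23/mo: 12 payments (last £185.05); total interest £195.82.
Payments saved = 54 − 12 = 42.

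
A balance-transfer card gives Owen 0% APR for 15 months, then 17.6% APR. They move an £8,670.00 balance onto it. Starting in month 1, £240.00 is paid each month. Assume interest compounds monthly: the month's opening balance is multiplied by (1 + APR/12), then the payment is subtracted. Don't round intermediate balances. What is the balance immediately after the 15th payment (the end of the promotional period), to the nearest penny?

£5,070.00

Promo months 1–15 at r₀ = 0%/12 = 0; months 16+ at r₁ = 17.6%/12 = 0.0146667.
After month 15 (no interest yet): B = £8,670.00 − 15·£240.00 = £5,070.00.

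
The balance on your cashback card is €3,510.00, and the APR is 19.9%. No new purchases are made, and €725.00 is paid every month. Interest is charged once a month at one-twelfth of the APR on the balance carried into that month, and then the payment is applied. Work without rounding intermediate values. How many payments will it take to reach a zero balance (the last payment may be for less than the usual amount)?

6 months

Monthly rate r = 19.9%/12 = 1.65833% = 0.0165833.
Recurrence: B ← B·(1+r) − €725.00.
Month 1: interest €58.21; balance after payment €2,843.21.
Month 2: interest €47.15; balance after payment €2,165.36.
Month 3: interest €35.91; balance after payment €1,476.27.
Month 4: interest €24.48; balance after payment €775.75.
Month 5: interest €12.86; balance after payment €63.61.
Month 6: interest €1.05; balance after payment €0.00.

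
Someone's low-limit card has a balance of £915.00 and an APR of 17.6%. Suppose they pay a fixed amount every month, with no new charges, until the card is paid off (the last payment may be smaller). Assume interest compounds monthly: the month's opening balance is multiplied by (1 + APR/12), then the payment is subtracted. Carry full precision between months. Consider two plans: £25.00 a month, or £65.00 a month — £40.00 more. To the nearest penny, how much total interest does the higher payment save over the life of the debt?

Monthly rate r = 17.6%/12 = 1.46667% = 0.0146667.
At £25.00/mo: n = ⌈−ln(1 − rB₀/P)/ln(1+r)⌉ = 53 payments (last £21.43); total interest = total paid − £915.00 = £406.43.
At £65.00/mo: 16 payments (last £57.42); total interest £117.42.
Interest saved = £406.43 − £117.42 = £289.01.

£289.01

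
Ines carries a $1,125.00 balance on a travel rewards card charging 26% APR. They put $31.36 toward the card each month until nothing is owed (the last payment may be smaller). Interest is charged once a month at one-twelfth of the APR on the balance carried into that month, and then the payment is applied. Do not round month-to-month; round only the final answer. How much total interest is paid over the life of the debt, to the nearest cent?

$1,072.12

Monthly rate r = 26%/12 = 2.16667% = 0.0216667.
Payoff takes n = ⌈−ln(1 − rB₀/P)/ln(1+r)⌉ = ⌈70.061⌉ = 71 payments; the last is $1.92.
Total paid = 70·$31.36 + $1.92 = $2,197.12.
Total interest = total paid − principal = $2,197.12 − $1,125.00 = $1,072.12.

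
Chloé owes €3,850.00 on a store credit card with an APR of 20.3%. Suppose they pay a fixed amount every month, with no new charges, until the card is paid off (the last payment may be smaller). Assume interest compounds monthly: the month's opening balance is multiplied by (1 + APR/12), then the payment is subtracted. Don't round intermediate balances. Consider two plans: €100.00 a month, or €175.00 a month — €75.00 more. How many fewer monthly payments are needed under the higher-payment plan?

Monthly rate r = 20.3%/12 = 1.69167% = 0.0169167.
At €100.00/mo: n = ⌈−ln(1 − rB₀/P)/ln(1+r)⌉ = 63 payments (last €80.36); total interest = total paid − €3,850.00 = €2,430.36.
At €175.00/mo: 28 payments (last €131.21); total interest €1,006.21.
Payments saved = 63 − 28 = 35.

35 fewer payments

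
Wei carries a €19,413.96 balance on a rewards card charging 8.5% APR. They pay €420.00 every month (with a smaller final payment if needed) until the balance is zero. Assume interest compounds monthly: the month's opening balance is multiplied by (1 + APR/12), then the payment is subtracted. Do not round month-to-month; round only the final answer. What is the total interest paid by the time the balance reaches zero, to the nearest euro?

€4,187

Monthly rate r = 8.5%/12 = 0.708333% = 0.00708333.
Payoff takes n = ⌈−ln(1 − rB₀/P)/ln(1+r)⌉ = ⌈56.193⌉ = 57 payments; the last is €81.32.
Total paid = 56·€420.00 + €81.32 = €23,601.32.
Total interest = total paid − principal = €23,601.32 − €19,413.96 = €4,187.36.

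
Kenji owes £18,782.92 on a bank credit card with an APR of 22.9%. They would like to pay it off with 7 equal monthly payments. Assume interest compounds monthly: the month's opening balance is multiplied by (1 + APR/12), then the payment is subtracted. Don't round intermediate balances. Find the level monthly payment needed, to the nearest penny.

£2,891.97

Monthly rate r = 22.9%/12 = 1.90833% = 0.0190833.
Level-payment amortization: P = B₀·r / (1 − (1+r)^(−n)) = 18782.92·0.0190833 / (1 − 1.01908^(−7)).
Denominator 1 − (1+r)^(−7) = 0.123943518.
P = 358.441 / 0.123943518 ≈ 2891.97.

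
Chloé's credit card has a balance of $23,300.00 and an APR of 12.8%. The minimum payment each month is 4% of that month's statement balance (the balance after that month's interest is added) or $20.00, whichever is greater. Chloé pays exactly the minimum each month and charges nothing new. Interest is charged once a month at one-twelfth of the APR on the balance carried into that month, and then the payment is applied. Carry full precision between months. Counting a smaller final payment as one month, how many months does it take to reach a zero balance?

Monthly rate r = 12.8%/12 = 1.06667% = 0.0106667.
While 4% of the post-interest balance exceeds $20.00, each month B ← (B·(1+r))·(1 − 0.04), i.e. B shrinks by the factor (1+r)·0.96 = 0.97024.
This holds for months 1–128. Entering month 129 the balance is $487.41; 4% of the post-interest balance is now below $20.00, so the flat $20.00 minimum applies from here.
From month 129 a fixed $20.00 at rate r clears $487.41 in 29 more payments. Total: 128 + 29 = 157 months.

157 months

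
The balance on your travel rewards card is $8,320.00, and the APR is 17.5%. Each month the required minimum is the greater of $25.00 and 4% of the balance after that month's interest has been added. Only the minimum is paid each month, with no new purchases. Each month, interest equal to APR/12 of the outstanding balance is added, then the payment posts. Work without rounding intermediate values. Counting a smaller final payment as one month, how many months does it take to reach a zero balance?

Monthly rate r = 17.5%/12 = 1.45833% = 0.0145833.
While 4% of the post-interest balance exceeds $25.00, each month B ← (B·(1+r))·(1 − 0.04), i.e. B shrinks by the factor (1+r)·0.96 = 0.974.
This holds for months 1–99. Entering month 100 the balance is $613.00; 4% of the post-interest balance is now below $25.00, so the flat $25.00 minimum applies from here.
From month 100 a fixed $25.00 at rate r clears $613.00 in 31 more payments. Total: 99 + 31 = 130 months.

130 months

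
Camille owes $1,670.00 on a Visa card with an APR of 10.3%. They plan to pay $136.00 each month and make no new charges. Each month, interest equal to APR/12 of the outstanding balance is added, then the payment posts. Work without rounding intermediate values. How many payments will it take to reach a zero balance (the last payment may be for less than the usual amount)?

14 months

Monthly rate r = 10.3%/12 = 0.858333% = 0.00858333.
Recurrence: B ← B·(1+r) − $136.00.
Month 1: interest $14.33; balance after payment $1,548.33.
Month 2: interest $13.29; balance after payment $1,425.62.
Closed form: n = −ln(1 − rB₀/P)/ln(1+r) = −ln(0.8946)/ln(1.00858) ≈ 13.032, so the balance reaches zero during payment 14.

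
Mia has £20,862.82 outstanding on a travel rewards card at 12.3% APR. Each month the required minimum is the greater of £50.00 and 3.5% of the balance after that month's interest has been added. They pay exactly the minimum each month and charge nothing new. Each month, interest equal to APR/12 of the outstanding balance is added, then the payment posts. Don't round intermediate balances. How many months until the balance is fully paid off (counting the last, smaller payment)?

Monthly rate r = 12.3%/12 = 1.025% = 0.01025.
While 3.5% of the post-interest balance exceeds £50.00, each month B ← (B·(1+r))·(1 − 0.035), i.e. B shrinks by the factor (1+r)·0.965 = 0.97489.
This holds for months 1–106. Entering month 107 the balance is £1,408.40; 3.5% of the post-interest balance is now below £50.00, so the flat £50.00 minimum applies from here.
From month 107 a fixed £50.00 at rate r clears £1,408.40 in 34 more payments. Total: 106 + 34 = 140 months.

140 months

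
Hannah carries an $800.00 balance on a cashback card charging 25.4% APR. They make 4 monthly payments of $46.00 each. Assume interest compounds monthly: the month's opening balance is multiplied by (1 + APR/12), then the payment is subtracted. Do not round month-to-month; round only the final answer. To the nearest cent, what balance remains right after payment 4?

$679.99

Monthly rate r = 25.4%/12 = 2.11667% = 0.0211667.
Each month: B ← B·(1+r) − $46.00.
Month 1: interest $16.93; balance after payment $770.93.
Month 2: interest $16.32; balance after payment $741.25.
Month 3: interest $15.69; balance after payment $710.94.
Month 4: interest $15.05; balance after payment $679.99.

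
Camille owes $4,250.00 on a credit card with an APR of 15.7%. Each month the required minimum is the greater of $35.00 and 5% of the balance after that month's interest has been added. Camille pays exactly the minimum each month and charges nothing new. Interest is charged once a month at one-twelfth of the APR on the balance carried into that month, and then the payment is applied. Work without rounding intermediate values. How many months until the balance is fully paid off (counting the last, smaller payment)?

71 months

Monthly rate r = 15.7%/12 = 1.30833% = 0.0130833.
While 5% of the post-interest balance exceeds $35.00, each month B ← (B·(1+r))·(1 − 0.05), i.e. B shrinks by the factor (1+r)·0.95 = 0.96243.
This holds for months 1–48. Entering month 49 the balance is $676.22; 5% of the post-interest balance is now below $35.00, so the flat $35.00 minimum applies from here.
From month 49 a fixed $35.00 at rate r clears $676.22 in 23 more payments. Total: 48 + 23 = 71 months.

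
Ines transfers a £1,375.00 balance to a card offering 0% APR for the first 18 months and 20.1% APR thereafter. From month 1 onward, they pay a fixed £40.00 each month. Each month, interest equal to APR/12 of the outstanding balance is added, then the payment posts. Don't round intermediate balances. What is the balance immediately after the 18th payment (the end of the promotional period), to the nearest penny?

Promo months 1–18 at r₀ = 0%/12 = 0; months 19+ at r₁ = 20.1%/12 = 0.01675.
After month 18 (no interest yet): B = £1,375.00 − 18·£40.00 = £655.00.

£655.00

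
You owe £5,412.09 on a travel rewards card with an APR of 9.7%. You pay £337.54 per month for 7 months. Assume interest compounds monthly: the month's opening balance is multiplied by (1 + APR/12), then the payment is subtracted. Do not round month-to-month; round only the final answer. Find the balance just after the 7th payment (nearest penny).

Monthly rate r = 9.7%/12 = 0.808333% = 0.00808333.
Each month: B ← B·(1+r) − £337.54.
Month 1: interest £43.75; balance after payment £5,118.30.
Month 2: interest £41.37; balance after payment £4,822.13.
Month 3: interest £38.98; balance after payment £4,523.57.
Month 4: interest £36.57; balance after payment £4,222.60.
Month 5: interest £34.13; balance after payment £3,919.19.
Month 6: interest £31.68; balance after payment £3,613.33.
Month 7: interest £29.21; balance after payment £3,305.00.

£3,305.00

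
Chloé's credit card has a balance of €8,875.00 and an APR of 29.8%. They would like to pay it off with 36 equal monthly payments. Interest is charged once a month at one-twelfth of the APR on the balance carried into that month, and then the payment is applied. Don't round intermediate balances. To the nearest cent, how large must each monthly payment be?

€375.79

Monthly rate r = 29.8%/12 = 2.48333% = 0.0248333.
Level-payment amortization: P = B₀·r / (1 − (1+r)^(−n)) = 8875.00·0.0248333 / (1 − 1.02483^(−36)).
Denominator 1 − (1+r)^(−36) = 0.586492621.
P = 220.396 / 0.586492621 ≈ 375.79.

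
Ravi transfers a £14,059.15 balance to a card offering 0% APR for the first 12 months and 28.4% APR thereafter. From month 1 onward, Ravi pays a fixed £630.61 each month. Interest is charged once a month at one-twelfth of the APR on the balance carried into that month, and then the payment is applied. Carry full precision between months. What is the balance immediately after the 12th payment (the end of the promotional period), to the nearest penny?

£6,491.83

Promo months 1–12 at r₀ = 0%/12 = 0; months 13+ at r₁ = 28.4%/12 = 0.0236667.
After month 12 (no interest yet): B = £14,059.15 − 12·£630.61 = £6,491.83.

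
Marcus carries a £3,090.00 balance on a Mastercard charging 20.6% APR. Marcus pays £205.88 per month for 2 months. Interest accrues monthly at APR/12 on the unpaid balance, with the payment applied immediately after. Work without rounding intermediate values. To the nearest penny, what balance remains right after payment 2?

Monthly rate r = 20.6%/12 = 1.71667% = 0.0171667.
Each month: B ← B·(1+r) − £205.88.
Month 1: interest £53.05; balance after payment £2,937.16.
Month 2: interest £50.42; balance after payment £2,781.71.

£2,781.71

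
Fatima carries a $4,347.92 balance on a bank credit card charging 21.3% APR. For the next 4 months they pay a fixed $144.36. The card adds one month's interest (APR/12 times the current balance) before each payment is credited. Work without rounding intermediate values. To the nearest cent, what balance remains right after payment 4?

Monthly rate r = 21.3%/12 = 1.775% = 0.01775.
Each month: B ← B·(1+r) − $144.36.
Month 1: interest $77.18; balance after payment $4,280.74.
Month 2: interest $75.98; balance after payment $4,212.36.
Month 3: interest $74.77; balance after payment $4,142.77.
Month 4: interest $73.53; balance after payment $4,071.94.

$4,071.94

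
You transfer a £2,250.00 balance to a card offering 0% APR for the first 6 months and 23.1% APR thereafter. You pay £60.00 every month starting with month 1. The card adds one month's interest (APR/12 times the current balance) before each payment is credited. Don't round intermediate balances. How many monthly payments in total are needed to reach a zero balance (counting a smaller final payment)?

55 payments

Promo months 1–6 at r₀ = 0%/12 = 0; months 7+ at r₁ = 23.1%/12 = 0.01925.
After month 6 (no interest yet): B = £2,250.00 − 6·£60.00 = £1,890.00.
Then at r₁ with £60.00/mo: n₂ = −ln(1 − r₁·B/P)/ln(1+r₁) ≈ 48.90 → 49 more payments.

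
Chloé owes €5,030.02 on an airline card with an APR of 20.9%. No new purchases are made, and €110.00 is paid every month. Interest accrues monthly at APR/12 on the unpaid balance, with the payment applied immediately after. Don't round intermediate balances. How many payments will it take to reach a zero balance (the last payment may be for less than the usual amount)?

93 payments

Monthly rate r = 20.9%/12 = 1.74167% = 0.0174167.
Recurrence: B ← B·(1+r) − €110.00.
Month 1: interest €87.61; balance after payment €5,007.63.
Month 2: interest €87.22; balance after payment €4,984.84.
Closed form: n = −ln(1 − rB₀/P)/ln(1+r) = −ln(0.20358)/ln(1.01742) ≈ 92.183, so the balance reaches zero during payment 93.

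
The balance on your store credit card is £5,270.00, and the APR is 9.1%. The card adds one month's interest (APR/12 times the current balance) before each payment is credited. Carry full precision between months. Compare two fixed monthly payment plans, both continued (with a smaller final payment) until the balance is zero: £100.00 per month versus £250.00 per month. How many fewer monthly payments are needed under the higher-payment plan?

Monthly rate r = 9.1%/12 = 0.758333% = 0.00758333.
At £100.00/mo: n = ⌈−ln(1 − rB₀/P)/ln(1+r)⌉ = 68 payments (last £53.86); total interest = total paid − £5,270.00 = £1,483.86.
At £250.00/mo: 24 payments (last £14.08); total interest £494.08.
Payments saved = 68 − 24 = 44.

44 fewer payments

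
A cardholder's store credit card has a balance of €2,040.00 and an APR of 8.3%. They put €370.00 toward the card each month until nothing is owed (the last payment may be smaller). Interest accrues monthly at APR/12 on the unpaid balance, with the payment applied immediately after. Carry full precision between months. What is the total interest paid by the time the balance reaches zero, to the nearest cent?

Monthly rate r = 8.3%/12 = 0.691667% = 0.00691667.
Payoff takes n = ⌈−ln(1 − rB₀/P)/ln(1+r)⌉ = ⌈5.641⌉ = 6 payments; the last is €237.39.
Total paid = 5·€370.00 + €237.39 = €2,087.39.
Total interest = total paid − principal = €2,087.39 − €2,040.00 = €47.39.

€47.39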